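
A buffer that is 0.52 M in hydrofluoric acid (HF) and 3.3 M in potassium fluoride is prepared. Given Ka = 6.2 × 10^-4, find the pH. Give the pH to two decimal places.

pH = 4.01

pKa = −log(6.2 × 10^-4) = 3.208
pH = pKa + log([A⁻]/[HA]) = 3.208 + log(3.3/0.52)
pH = 3.208 + (+0.803) = 4.01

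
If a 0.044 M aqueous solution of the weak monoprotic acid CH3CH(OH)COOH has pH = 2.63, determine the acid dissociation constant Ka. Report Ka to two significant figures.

Ka = 1.3 × 10^-4

[H+] = 10^(-2.63) = 2.34 × 10^-3 M
At equilibrium [HA] = 0.044 − 2.34 × 10^-3 = 4.17 × 10^-2 M
Ka = [H+][A-]/[HA] = (2.34 × 10^-3)² / 4.17 × 10^-2 = 1.3 × 10^-4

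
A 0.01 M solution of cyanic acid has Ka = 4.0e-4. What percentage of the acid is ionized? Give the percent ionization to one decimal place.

18.1%

HOCN ⇌ OCN- + H+; let x = [H+] at equilibrium.
Solve x² + 0.0004x − 4e-06 = 0 → x = 1.81 × 10^-3 M
Fraction ionized = 1.81 × 10^-3 / 0.01 = 0.1810 → 18.1%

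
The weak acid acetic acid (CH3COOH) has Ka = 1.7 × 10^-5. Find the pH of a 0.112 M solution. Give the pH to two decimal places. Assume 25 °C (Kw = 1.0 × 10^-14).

CH3COOH ⇌ CH3COO- + H+
Ka = [H+]²/(0.112 − [H+]) = 1.7 × 10^-5
Neglecting [H+] in the denominator: [H+] = √(1.7 × 10^-5 × 0.112) = 1.38 × 10^-3 M
Check: 1.2% ionized — well under 5%, approximation valid.
pH = −log(1.38 × 10^-3) = 2.86

pH = 2.86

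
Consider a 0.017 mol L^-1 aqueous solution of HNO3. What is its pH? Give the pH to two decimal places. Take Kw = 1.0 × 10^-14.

HNO3 is a strong acid and dissociates completely, so [H+] = 0.017 M.
pH = -log(0.017) = 1.77

pH = 1.77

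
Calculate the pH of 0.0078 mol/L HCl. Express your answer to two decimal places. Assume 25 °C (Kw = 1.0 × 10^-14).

pH = 2.11

HCl is a strong acid and dissociates completely, so [H+] = 0.0078 M.
pH = -log(0.0078) = 2.11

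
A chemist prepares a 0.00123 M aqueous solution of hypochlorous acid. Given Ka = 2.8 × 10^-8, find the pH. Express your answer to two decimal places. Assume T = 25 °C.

HOCl ⇌ OCl- + H+
Ka = [H+]²/(0.00123 − [H+]) = 2.8 × 10^-8
Since Ka ≪ C₀, [H+] ≈ √(Ka·C₀) = 5.87 × 10^-6 M.
pH = −log(5.87 × 10^-6) = 5.23

pH = 5.23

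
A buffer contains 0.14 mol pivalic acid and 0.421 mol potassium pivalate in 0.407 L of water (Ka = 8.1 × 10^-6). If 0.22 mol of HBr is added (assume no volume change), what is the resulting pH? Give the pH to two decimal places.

Added H+ converts (CH3)3CCOO- to (CH3)3CCOOH: (CH3)3CCOOH → 0.36 mol, (CH3)3CCOO- → 0.201 mol.
pKa = −log(8.1 × 10^-6) = 5.092
pH = pKa + log([A⁻]/[HA]) = 5.092 + log(0.201/0.36) = 5.092 -0.253

pH = 4.84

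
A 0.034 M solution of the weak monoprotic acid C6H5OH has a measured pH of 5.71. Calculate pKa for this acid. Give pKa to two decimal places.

pKa = 9.95

[H+] = 10^(-5.71) = 1.95 × 10^-6 M
At equilibrium [HA] = 0.034 − 1.95 × 10^-6 = 3.40 × 10^-2 M
Ka = [H+][A-]/[HA] = (1.95 × 10^-6)² / 3.40 × 10^-2 = 1.12 × 10^-10
pKa = -log(1.12 × 10^-10) = 9.95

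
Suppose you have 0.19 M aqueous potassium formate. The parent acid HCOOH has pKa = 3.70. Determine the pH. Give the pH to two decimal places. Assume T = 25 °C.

HCOO- is the conjugate base of the weak acid HCOOH.
Ka = 10^(−3.70) = 2.00 × 10^-4
Kb = Kw/Ka = 1.0×10^-14 / 2.00 × 10^-4 = 5.00 × 10^-11
Kb = [OH-]²/(0.19 − [OH-]) = 5.00 × 10^-11
Assume [OH-] ≪ 0.19: [OH-] ≈ √(5.00 × 10^-11 × 0.19) = 3.08 × 10^-6 M
([OH-]/C₀ = 0.0016% < 5%, so the approximation holds.)
pOH = 5.51, so pH = 14.00 − pOH = 8.49

pH = 8.49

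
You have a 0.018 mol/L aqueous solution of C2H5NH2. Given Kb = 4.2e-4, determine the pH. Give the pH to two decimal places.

C2H5NH2 + H2O ⇌ C2H5NH3+ + OH-
Kb = x²/(0.018 − x) = 4.2 × 10^-4
x is not negligible relative to C₀; solve x² + 0.00042·x − 7.56e-06 = 0.
x = (−Kb + √(Kb² + 4·Kb·C₀))/2 = 2.55 × 10^-3 M
pOH = −log(2.55 × 10^-3) = 2.59; pH = 14.00 − 2.59 = 11.41

pH = 11.41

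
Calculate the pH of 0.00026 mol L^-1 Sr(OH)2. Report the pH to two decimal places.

pH = 10.72

Sr(OH)2 is a strong base (each formula unit releases 2 OH-); [OH-] = 0.00052 M.
pOH = -log(0.00052) = 3.28
pH = 14.00 - 3.28 = 10.72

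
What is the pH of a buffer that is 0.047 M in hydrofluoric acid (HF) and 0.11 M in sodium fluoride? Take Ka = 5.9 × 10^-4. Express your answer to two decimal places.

pKa = −log(5.9 × 10^-4) = 3.229
Henderson–Hasselbalch: pH = pKa + log([F-]/[HF]) = 3.229 + log(0.11/0.047)
pH = 3.229 + (+0.369) = 3.60

pH = 3.60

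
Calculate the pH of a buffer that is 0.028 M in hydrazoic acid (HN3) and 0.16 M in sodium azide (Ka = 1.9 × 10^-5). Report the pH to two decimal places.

pKa = −log(1.9 × 10^-5) = 4.721
Using pH = pKa + log([base]/[acid]) with [base]/[acid] = 0.16/0.028:
pH = 4.721 + (+0.757) = 5.48

pH = 5.48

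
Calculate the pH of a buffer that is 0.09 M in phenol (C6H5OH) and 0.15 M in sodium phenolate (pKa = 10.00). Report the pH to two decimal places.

pH = 10.22

Using pH = pKa + log([base]/[acid]) with [base]/[acid] = 0.15/0.09:
pH = 10.00 + (+0.222) = 10.22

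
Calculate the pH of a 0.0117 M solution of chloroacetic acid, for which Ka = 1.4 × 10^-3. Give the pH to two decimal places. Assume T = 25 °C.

ClCH2COOH ⇌ ClCH2COO- + H+
From the ICE table, Ka = [H+]²/(0.0117 − [H+]) = 1.4 × 10^-3.
The 5% rule fails; solving [H+]² + Ka·[H+] − Ka·C₀ = 0 exactly:
[H+] = (−Ka + √(Ka² + 4·Ka·C₀))/2 = 3.41 × 10^-3 M
pH = −log[H+] = −log(3.41 × 10^-3) = 2.47

pH = 2.47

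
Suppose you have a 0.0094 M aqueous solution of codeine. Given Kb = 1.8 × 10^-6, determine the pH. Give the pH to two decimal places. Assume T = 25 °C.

pH = 10.11

C18H21NO3 + H2O ⇌ C18H22NO3+ + OH-
Kb = [OH-]²/(0.0094 − [OH-]) = 1.8 × 10^-6
Neglecting [OH-] in the denominator: [OH-] = √(1.8 × 10^-6 × 0.0094) = 1.30 × 10^-4 M
pOH = −log(1.30 × 10^-4) = 3.89; pH = 14.00 − 3.89 = 10.11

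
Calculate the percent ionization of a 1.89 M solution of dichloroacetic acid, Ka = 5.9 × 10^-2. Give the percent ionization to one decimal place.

16.2%

Cl2CHCOOH ⇌ Cl2CHCOO- + H+; let x = [H+] at equilibrium.
Solve x² + 0.059x − 0.112 = 0 → x = 3.06 × 10^-1 M
% ionization = x/C₀ × 100% = 3.06 × 10^-1/1.89 × 100% = 16.2%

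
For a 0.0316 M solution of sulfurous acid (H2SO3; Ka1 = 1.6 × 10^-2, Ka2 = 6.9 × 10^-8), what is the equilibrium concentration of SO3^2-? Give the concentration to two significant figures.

First ionization gives [H+] ≈ [HSO3-] = 1.59 × 10^-2 M.
Second step: Ka2 = [H+][SO3^2-]/[HSO3-] ≈ [SO3^2-] (since [H+] ≈ [HSO3-]).
So [SO3^2-] ≈ Ka2.

6.9 × 10^-8 M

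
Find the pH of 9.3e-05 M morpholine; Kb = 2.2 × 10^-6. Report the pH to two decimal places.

C4H8ONH + H2O ⇌ C4H8ONH2+ + OH-
Kb = [OH-]²/(9.3e-05 − [OH-]) = 2.2 × 10^-6
The 5% rule fails; solving [OH-]² + Kb·[OH-] − Kb·C₀ = 0 exactly:
[OH-] = [−2.2e-06 + √(2.2e-06² + 8.18e-10)]/2 = 1.32 × 10^-5 M
pOH = 4.88, so pH = 14.00 − pOH = 9.12

pH = 9.12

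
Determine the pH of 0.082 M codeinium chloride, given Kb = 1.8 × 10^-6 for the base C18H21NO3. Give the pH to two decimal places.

pH = 4.67

C18H22NO3+ is the conjugate acid of the weak base C18H21NO3.
Ka = Kw/Kb = 1.0×10^-14 / 1.8 × 10^-6 = 5.56 × 10^-9
Ka = x²/(0.082 − x) = 5.56 × 10^-9
Neglecting x in the denominator: x = √(5.56 × 10^-9 × 0.082) = 2.14 × 10^-5 M
Check: 0.026% ionized — well under 5%, approximation valid.
pH = −log[H+] = −log(2.14 × 10^-5) = 4.67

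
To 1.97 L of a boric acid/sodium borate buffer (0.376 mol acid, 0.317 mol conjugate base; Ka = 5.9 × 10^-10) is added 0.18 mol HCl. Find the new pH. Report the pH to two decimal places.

pH = 8.62

After neutralization: n(B(OH)3) = 0.556 mol, n(B(OH)4-) = 0.137 mol.
pKa = −log(5.9 × 10^-10) = 9.229
pH = pKa + log(n_B(OH)4-/n_B(OH)3) = 9.229 + log(0.137/0.556) = 9.229 + (-0.608)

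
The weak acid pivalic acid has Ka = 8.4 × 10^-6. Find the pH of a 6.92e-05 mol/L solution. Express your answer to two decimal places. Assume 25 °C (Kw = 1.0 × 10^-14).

pH = 4.69

(CH3)3CCOOH ⇌ (CH3)3CCOO- + H+
From the ICE table, Ka = x²/(6.92e-05 − x) = 8.4 × 10^-6.
Here C₀/Ka ≈ 8.24, so the small-x approximation fails. Use the quadratic:
x = (−Ka + √(Ka² + 4·Ka·C₀))/2 = 2.03 × 10^-5 M
pH = −log(2.03 × 10^-5) = 4.69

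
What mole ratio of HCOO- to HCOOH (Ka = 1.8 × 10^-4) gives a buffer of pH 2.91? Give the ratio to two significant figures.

ratio = 0.15

pKa = -log(1.8 × 10^-4) = 3.745
pH = pKa + log(r) ⇒ log(r) = 2.91 − 3.745 = -0.835
r = [HCOO-]/[HCOOH] = 10^(-0.835) = 0.146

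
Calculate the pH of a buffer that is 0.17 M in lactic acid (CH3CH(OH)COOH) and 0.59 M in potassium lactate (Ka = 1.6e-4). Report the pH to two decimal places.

pKa = −log(1.6 × 10^-4) = 3.796
Using pH = pKa + log([base]/[acid]) with [base]/[acid] = 0.59/0.17:
pH = 3.796 + (+0.540) = 4.34

pH = 4.34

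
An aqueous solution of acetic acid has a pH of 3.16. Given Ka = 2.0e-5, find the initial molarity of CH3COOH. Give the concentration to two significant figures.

[H+] = 10^(-3.16) = 6.92 × 10^-4 M = x
Ka = x²/(C₀ − x) ⇒ C₀ = x + x²/Ka
C₀ = 6.92 × 10^-4 + (6.92 × 10^-4)²/(2.0 × 10^-5) = 2.46 × 10^-2 M

C₀ = 2.5 × 10^-2 M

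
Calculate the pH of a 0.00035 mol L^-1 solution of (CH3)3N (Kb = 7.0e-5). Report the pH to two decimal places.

(CH3)3N + H2O ⇌ (CH3)3NH+ + OH-
Kb = [OH-]²/(0.00035 − [OH-]) = 7.0 × 10^-5
Here C₀/Kb ≈ 5, so the small-[OH-] approximation fails. Use the quadratic:
[OH-] = [−7e-05 + √(7e-05² + 9.8e-08)]/2 = 1.25 × 10^-4 M
pOH = 3.90, so pH = 14.00 − pOH = 10.10

pH = 10.10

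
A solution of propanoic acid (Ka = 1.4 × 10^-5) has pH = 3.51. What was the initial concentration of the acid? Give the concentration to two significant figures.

[H+] = 10^(-3.51) = 3.09 × 10^-4 M = x
Ka = x²/(C₀ − x) ⇒ C₀ = x + x²/Ka
C₀ = 3.09 × 10^-4 + (3.09 × 10^-4)²/(1.4 × 10^-5) = 7.13 × 10^-3 M

C₀ = 7.1 × 10^-3 M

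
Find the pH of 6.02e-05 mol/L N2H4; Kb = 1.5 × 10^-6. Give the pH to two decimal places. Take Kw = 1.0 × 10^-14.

pH = 8.94

N2H4 + H2O ⇌ N2H5+ + OH-
Kb = [OH-]²/(6.02e-05 − [OH-]) = 1.5 × 10^-6
[OH-] is not negligible relative to C₀; solve [OH-]² + 1.5e-06·[OH-] − 9.03e-11 = 0.
[OH-] = (−Kb + √(Kb² + 4·Kb·C₀))/2 = 8.78 × 10^-6 M
pOH = −log(8.78 × 10^-6) = 5.06; pH = 14.00 − 5.06 = 8.94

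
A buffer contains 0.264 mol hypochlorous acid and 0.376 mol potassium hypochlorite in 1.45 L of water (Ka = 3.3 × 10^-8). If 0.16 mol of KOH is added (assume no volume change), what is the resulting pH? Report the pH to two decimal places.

OH- converts HOCl to OCl-: HOCl → 0.104 mol, OCl- → 0.536 mol.
pKa = −log(3.3 × 10^-8) = 7.481
pH = pKa + log([A⁻]/[HA]) = 7.481 + log(0.536/0.104) = 7.481 +0.712

pH = 8.19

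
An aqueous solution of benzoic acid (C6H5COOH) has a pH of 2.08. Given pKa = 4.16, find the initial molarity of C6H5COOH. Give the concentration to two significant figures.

C₀ = 1.0 M

[H+] = 10^(-2.08) = 8.32 × 10^-3 M = x
Ka = 10^(−4.16) = 6.92 × 10^-5
Ka = x²/(C₀ − x) ⇒ C₀ = x + x²/Ka
C₀ = 8.32 × 10^-3 + (8.32 × 10^-3)²/(6.92 × 10^-5) = 1.01 M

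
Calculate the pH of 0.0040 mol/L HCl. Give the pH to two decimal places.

pH = 2.40

HCl is a strong acid and dissociates completely, so [H+] = 0.0040 M.
pH = -log(0.004) = 2.40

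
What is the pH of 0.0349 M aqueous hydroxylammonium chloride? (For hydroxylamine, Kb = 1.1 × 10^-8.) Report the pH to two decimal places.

pH = 3.75

NH3OH+ is the conjugate acid of the weak base NH2OH.
Ka = Kw/Kb = 1.0×10^-14 / 1.1 × 10^-8 = 9.09 × 10^-7
Ka = [H+]²/(0.0349 − [H+]) = 9.09 × 10^-7
Since Ka ≪ C₀, [H+] ≈ √(Ka·C₀) = 1.78 × 10^-4 M.
Check: 0.51% ionized — well under 5%, approximation valid.
pH = −log[H+] = −log(1.78 × 10^-4) = 3.75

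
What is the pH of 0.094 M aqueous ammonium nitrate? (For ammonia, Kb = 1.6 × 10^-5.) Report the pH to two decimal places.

pH = 5.12

NH4+ is the conjugate acid of the weak base NH3.
Ka = Kw/Kb = 1.0×10^-14 / 1.6 × 10^-5 = 6.25 × 10^-10
Ka = x²/(0.094 − x) = 6.25 × 10^-10
Since Ka ≪ C₀, x ≈ √(Ka·C₀) = 7.66 × 10^-6 M.
Check: 0.0082% ionized — well under 5%, approximation valid.
pH = −log(7.66 × 10^-6) = 5.12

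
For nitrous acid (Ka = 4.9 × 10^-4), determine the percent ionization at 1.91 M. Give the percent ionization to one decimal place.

HNO2 ⇌ NO2- + H+; let x = [H+] at equilibrium.
x ≈ √(Ka·C₀) = √(4.9 × 10^-4 × 1.91) = 3.06 × 10^-2 M
% ionization = x/C₀ × 100% = 3.06 × 10^-2/1.91 × 100% = 1.6%

1.6%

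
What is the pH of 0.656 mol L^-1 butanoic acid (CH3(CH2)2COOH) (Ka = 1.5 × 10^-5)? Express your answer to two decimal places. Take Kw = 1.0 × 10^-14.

CH3(CH2)2COOH ⇌ CH3(CH2)2COO- + H+
Ka = x²/(0.656 − x) = 1.5 × 10^-5
Neglecting x in the denominator: x = √(1.5 × 10^-5 × 0.656) = 3.14 × 10^-3 M
(x/C₀ = 0.48% < 5%, so the approximation holds.)
pH = −log[H+] = −log(3.14 × 10^-3) = 2.50

pH = 2.50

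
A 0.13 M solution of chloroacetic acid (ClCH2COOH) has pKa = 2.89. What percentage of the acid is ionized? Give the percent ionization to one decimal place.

ClCH2COOH ⇌ ClCH2COO- + H+; let x = [H+] at equilibrium.
Ka = 10^(−2.89) = 1.29 × 10^-3
Ka = x²/(C₀ − x); solving the quadratic gives x = 1.23 × 10^-2 M.
Fraction ionized = 1.23 × 10^-2 / 0.13 = 0.0946 → 9.5%

9.5%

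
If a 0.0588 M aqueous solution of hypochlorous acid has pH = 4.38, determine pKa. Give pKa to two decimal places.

[H+] = 10^(-4.38) = 4.17 × 10^-5 M
At equilibrium [HA] = 0.0588 − 4.17 × 10^-5 = 5.88 × 10^-2 M
Ka = [H+][A-]/[HA] = (4.17 × 10^-5)² / 5.88 × 10^-2 = 2.96 × 10^-8
pKa = -log(2.96 × 10^-8) = 7.53

pKa = 7.53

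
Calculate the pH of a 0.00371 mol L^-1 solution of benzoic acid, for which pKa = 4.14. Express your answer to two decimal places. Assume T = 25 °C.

pH = 3.32

C6H5COOH ⇌ C6H5COO- + H+
Ka = 10^(−4.14) = 7.24 × 10^-5
From the ICE table, Ka = [H+]²/(0.00371 − [H+]) = 7.24 × 10^-5.
[H+] is not negligible relative to C₀; solve [H+]² + 7.24e-05·[H+] − 2.69e-07 = 0.
[H+] = (−Ka + √(Ka² + 4·Ka·C₀))/2 = 4.83 × 10^-4 M
pH = −log(4.83 × 10^-4) = 3.32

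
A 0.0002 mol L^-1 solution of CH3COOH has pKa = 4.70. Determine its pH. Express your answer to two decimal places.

CH3COOH ⇌ CH3COO- + H+
Ka = 10^(−4.70) = 2.00 × 10^-5
Ka = [H+]²/(0.0002 − [H+]) = 2.00 × 10^-5
The 5% rule fails; solving [H+]² + Ka·[H+] − Ka·C₀ = 0 exactly:
[H+] = (−Ka + √(Ka² + 4·Ka·C₀))/2 = 5.40 × 10^-5 M
pH = −log[H+] = −log(5.40 × 10^-5) = 4.27

pH = 4.27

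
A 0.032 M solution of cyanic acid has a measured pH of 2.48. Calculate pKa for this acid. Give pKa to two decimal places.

[H+] = 10^(-2.48) = 3.31 × 10^-3 M
At equilibrium [HA] = 0.032 − 3.31 × 10^-3 = 2.87 × 10^-2 M
Ka = [H+][A-]/[HA] = (3.31 × 10^-3)² / 2.87 × 10^-2 = 3.82 × 10^-4
pKa = -log(3.82 × 10^-4) = 3.42

pKa = 3.42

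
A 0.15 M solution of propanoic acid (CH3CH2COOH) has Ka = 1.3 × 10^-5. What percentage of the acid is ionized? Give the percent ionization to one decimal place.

0.9%

CH3CH2COOH ⇌ CH3CH2COO- + H+; let x = [H+] at equilibrium.
x ≈ √(Ka·C₀) = √(1.3 × 10^-5 × 0.15) = 1.40 × 10^-3 M
% ionization = x/C₀ × 100% = 1.40 × 10^-3/0.15 × 100% = 0.9%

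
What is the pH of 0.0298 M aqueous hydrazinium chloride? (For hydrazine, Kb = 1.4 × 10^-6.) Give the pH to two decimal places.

pH = 4.84

N2H5+ is the conjugate acid of the weak base N2H4.
Ka = Kw/Kb = 1.0×10^-14 / 1.4 × 10^-6 = 7.14 × 10^-9
Ka = x²/(0.0298 − x) = 7.14 × 10^-9
Neglecting x in the denominator: x = √(7.14 × 10^-9 × 0.0298) = 1.46 × 10^-5 M
Check: 0.049% ionized — well under 5%, approximation valid.
pH = −log[H+] = −log(1.46 × 10^-5) = 4.84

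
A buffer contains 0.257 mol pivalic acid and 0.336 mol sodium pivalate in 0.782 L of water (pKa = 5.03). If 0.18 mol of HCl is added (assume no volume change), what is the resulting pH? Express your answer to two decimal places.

After neutralization: n((CH3)3CCOOH) = 0.437 mol, n((CH3)3CCOO-) = 0.156 mol.
pH = pKa + log(n_(CH3)3CCOO-/n_(CH3)3CCOOH) = 5.03 + log(0.156/0.437) = 5.03 + (-0.447)

pH = 4.58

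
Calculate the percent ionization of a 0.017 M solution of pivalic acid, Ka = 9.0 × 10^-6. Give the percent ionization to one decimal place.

(CH3)3CCOOH ⇌ (CH3)3CCOO- + H+; let x = [H+] at equilibrium.
x ≈ √(Ka·C₀) = √(9.0 × 10^-6 × 0.017) = 3.91 × 10^-4 M
% ionization = x/C₀ × 100% = 3.91 × 10^-4/0.017 × 100% = 2.3%

2.3%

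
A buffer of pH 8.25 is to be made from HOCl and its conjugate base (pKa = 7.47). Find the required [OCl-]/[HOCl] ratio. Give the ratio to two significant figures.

ratio = 6.0

pH = pKa + log(r) ⇒ log(r) = 8.25 − 7.47 = +0.78
r = [OCl-]/[HOCl] = 10^(+0.78) = 6.03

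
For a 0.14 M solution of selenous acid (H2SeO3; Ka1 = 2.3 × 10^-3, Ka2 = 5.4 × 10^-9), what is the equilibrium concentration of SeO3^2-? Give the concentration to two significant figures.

First ionization gives [H+] ≈ [HSeO3-] = 1.68 × 10^-2 M.
Second step: Ka2 = [H+][SeO3^2-]/[HSeO3-] ≈ [SeO3^2-] (since [H+] ≈ [HSeO3-]).
So [SeO3^2-] ≈ Ka2.

5.4 × 10^-9 M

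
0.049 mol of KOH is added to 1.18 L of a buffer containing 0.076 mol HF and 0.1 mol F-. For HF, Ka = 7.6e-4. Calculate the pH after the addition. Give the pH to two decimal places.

OH- converts HF to F-: HF → 0.027 mol, F- → 0.149 mol.
pKa = −log(7.6 × 10^-4) = 3.119
pH = pKa + log(n_F-/n_HF) = 3.119 + log(0.149/0.027) = 3.119 + (+0.742)

pH = 3.86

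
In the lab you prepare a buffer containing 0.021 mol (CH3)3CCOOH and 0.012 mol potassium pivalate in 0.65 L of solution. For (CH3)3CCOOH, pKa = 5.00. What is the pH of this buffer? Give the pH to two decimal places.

pH = 4.76

Henderson–Hasselbalch: pH = pKa + log([(CH3)3CCOO-]/[(CH3)3CCOOH]) = 5.00 + log(0.012/0.021)
pH = 5.00 + (-0.243) = 4.76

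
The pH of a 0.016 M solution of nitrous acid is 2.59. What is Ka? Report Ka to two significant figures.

Ka = 4.9 × 10^-4

[H+] = 10^(-2.59) = 2.57 × 10^-3 M
At equilibrium [HA] = 0.016 − 2.57 × 10^-3 = 1.34 × 10^-2 M
Ka = [H+][A-]/[HA] = (2.57 × 10^-3)² / 1.34 × 10^-2 = 4.9 × 10^-4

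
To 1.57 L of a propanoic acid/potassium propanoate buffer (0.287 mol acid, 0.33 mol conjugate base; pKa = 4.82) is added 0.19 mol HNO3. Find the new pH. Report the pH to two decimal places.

After neutralization: n(CH3CH2COOH) = 0.477 mol, n(CH3CH2COO-) = 0.14 mol.
pH = pKa + log(n_CH3CH2COO-/n_CH3CH2COOH) = 4.82 + log(0.14/0.477) = 4.82 + (-0.532)

pH = 4.29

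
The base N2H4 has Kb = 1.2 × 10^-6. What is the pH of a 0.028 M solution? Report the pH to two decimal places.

N2H4 + H2O ⇌ N2H5+ + OH-
From the ICE table, Kb = [OH-]²/(0.028 − [OH-]) = 1.2 × 10^-6.
Assume [OH-] ≪ 0.028: [OH-] ≈ √(1.2 × 10^-6 × 0.028) = 1.83 × 10^-4 M
([OH-]/C₀ = 0.65% < 5%, so the approximation holds.)
pOH = −log(1.83 × 10^-4) = 3.74; pH = 14.00 − 3.74 = 10.26

pH = 10.26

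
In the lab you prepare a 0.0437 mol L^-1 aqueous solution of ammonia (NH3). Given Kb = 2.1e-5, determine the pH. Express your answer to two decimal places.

pH = 10.98

NH3 + H2O ⇌ NH4+ + OH-
From the ICE table, Kb = x²/(0.0437 − x) = 2.1 × 10^-5.
Since Kb ≪ C₀, x ≈ √(Kb·C₀) = 9.58 × 10^-4 M.
Check: 2.2% ionized — well under 5%, approximation valid.
pOH = 3.02, so pH = 14.00 − pOH = 10.98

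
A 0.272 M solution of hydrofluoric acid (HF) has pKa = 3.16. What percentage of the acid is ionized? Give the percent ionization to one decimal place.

HF ⇌ F- + H+; let x = [H+] at equilibrium.
Ka = 10^(−3.16) = 6.92 × 10^-4
Ka = x²/(C₀ − x); solving the quadratic gives x = 1.34 × 10^-2 M.
% ionization = x/C₀ × 100% = 1.34 × 10^-2/0.272 × 100% = 4.9%

4.9%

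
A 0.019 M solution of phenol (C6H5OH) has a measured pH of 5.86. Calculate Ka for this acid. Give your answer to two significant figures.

[H+] = 10^(-5.86) = 1.38 × 10^-6 M
At equilibrium [HA] = 0.019 − 1.38 × 10^-6 = 1.90 × 10^-2 M
Ka = [H+][A-]/[HA] = (1.38 × 10^-6)² / 1.90 × 10^-2 = 1.0 × 10^-10

Ka = 1.0 × 10^-10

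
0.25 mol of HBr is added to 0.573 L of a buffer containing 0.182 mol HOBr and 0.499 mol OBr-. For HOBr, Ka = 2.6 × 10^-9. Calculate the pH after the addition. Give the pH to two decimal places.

pH = 8.35

Added H+ converts OBr- to HOBr: HOBr → 0.432 mol, OBr- → 0.249 mol.
pKa = −log(2.6 × 10^-9) = 8.585
pH = pKa + log(n_OBr-/n_HOBr) = 8.585 + log(0.249/0.432) = 8.585 + (-0.239)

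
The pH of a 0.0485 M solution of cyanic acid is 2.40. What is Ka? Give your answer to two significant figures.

Ka = 3.6 × 10^-4

[H+] = 10^(-2.40) = 3.98 × 10^-3 M
At equilibrium [HA] = 0.0485 − 3.98 × 10^-3 = 4.45 × 10^-2 M
Ka = [H+][A-]/[HA] = (3.98 × 10^-3)² / 4.45 × 10^-2 = 3.6 × 10^-4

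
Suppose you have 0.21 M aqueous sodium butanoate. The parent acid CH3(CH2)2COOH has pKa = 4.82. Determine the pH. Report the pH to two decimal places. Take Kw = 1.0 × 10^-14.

pH = 9.07

CH3(CH2)2COO- is the conjugate base of the weak acid CH3(CH2)2COOH.
Ka = 10^(−4.82) = 1.51 × 10^-5
Kb = Kw/Ka = 1.0×10^-14 / 1.51 × 10^-5 = 6.62 × 10^-10
From the ICE table, Kb = x²/(0.21 − x) = 6.62 × 10^-10.
Assume x ≪ 0.21: x ≈ √(6.62 × 10^-10 × 0.21) = 1.18 × 10^-5 M
pOH = −log(1.18 × 10^-5) = 4.93; pH = 14.00 − 4.93 = 9.07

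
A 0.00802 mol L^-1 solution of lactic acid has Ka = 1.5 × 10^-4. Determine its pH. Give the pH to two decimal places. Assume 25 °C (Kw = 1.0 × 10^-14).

CH3CH(OH)COOH ⇌ CH3CH(OH)COO- + H+
From the ICE table, Ka = x²/(0.00802 − x) = 1.5 × 10^-4.
x is not negligible relative to C₀; solve x² + 0.00015·x − 1.2e-06 = 0.
x = (−Ka + √(Ka² + 4·Ka·C₀))/2 = 1.02 × 10^-3 M
pH = −log(1.02 × 10^-3) = 2.99

pH = 2.99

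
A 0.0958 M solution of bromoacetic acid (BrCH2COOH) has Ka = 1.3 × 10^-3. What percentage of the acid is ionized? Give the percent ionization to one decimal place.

BrCH2COOH ⇌ BrCH2COO- + H+; let x = [H+] at equilibrium.
Solve x² + 0.0013x − 0.000125 = 0 → x = 1.05 × 10^-2 M
Fraction ionized = 1.05 × 10^-2 / 0.0958 = 0.1096 → 11.0%

11.0%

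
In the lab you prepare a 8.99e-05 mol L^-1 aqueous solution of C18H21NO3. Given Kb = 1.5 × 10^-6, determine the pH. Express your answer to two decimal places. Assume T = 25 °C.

C18H21NO3 + H2O ⇌ C18H22NO3+ + OH-
From the ICE table, Kb = [OH-]²/(8.99e-05 − [OH-]) = 1.5 × 10^-6.
The 5% rule fails; solving [OH-]² + Kb·[OH-] − Kb·C₀ = 0 exactly:
[OH-] = (−Kb + √(Kb² + 4·Kb·C₀))/2 = 1.09 × 10^-5 M
pOH = 4.96, so pH = 14.00 − pOH = 9.04

pH = 9.04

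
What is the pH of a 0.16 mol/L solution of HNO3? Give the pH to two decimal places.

pH = 0.80

HNO3 is a strong acid and dissociates completely, so [H+] = 0.16 M.
pH = -log(0.16) = 0.80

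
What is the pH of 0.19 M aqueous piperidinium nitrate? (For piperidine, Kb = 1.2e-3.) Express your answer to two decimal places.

C5H10NH2+ is the conjugate acid of the weak base C5H10NH.
Ka = Kw/Kb = 1.0×10^-14 / 1.2 × 10^-3 = 8.33 × 10^-12
From the ICE table, Ka = [H+]²/(0.19 − [H+]) = 8.33 × 10^-12.
Assume [H+] ≪ 0.19: [H+] ≈ √(8.33 × 10^-12 × 0.19) = 1.26 × 10^-6 M
Check: 0.00066% ionized — well under 5%, approximation valid.
pH = −log[H+] = −log(1.26 × 10^-6) = 5.90

pH = 5.90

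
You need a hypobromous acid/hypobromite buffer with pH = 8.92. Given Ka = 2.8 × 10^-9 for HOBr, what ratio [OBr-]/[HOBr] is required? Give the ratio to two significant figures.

pKa = -log(2.8 × 10^-9) = 8.553
pH = pKa + log(r) ⇒ log(r) = 8.92 − 8.553 = +0.367
r = [OBr-]/[HOBr] = 10^(+0.367) = 2.33

ratio = 2.3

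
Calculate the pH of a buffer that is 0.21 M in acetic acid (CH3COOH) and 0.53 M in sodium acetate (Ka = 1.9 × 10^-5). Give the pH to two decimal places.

pH = 5.12

pKa = −log(1.9 × 10^-5) = 4.721
Henderson–Hasselbalch: pH = pKa + log([CH3COO-]/[CH3COOH]) = 4.721 + log(0.53/0.21)
pH = 4.721 + (+0.402) = 5.12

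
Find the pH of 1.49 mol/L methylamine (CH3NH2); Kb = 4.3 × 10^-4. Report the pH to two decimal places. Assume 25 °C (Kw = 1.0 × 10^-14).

pH = 12.40

CH3NH2 + H2O ⇌ CH3NH3+ + OH-
From the ICE table, Kb = x²/(1.49 − x) = 4.3 × 10^-4.
Neglecting x in the denominator: x = √(4.3 × 10^-4 × 1.49) = 2.53 × 10^-2 M
pOH = −log(2.53 × 10^-2) = 1.60; pH = 14.00 − 1.60 = 12.40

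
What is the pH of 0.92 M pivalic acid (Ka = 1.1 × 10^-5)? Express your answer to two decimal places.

pH = 2.50

(CH3)3CCOOH ⇌ (CH3)3CCOO- + H+
From the ICE table, Ka = [H+]²/(0.92 − [H+]) = 1.1 × 10^-5.
Since Ka ≪ C₀, [H+] ≈ √(Ka·C₀) = 3.18 × 10^-3 M.
([H+]/C₀ = 0.35% < 5%, so the approximation holds.)
pH = −log(3.18 × 10^-3) = 2.50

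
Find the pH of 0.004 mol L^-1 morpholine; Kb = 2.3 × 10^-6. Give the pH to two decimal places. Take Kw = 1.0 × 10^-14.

C4H8ONH + H2O ⇌ C4H8ONH2+ + OH-
From the ICE table, Kb = x²/(0.004 − x) = 2.3 × 10^-6.
Assume x ≪ 0.004: x ≈ √(2.3 × 10^-6 × 0.004) = 9.59 × 10^-5 M
pOH = −log(9.59 × 10^-5) = 4.02; pH = 14.00 − 4.02 = 9.98

pH = 9.98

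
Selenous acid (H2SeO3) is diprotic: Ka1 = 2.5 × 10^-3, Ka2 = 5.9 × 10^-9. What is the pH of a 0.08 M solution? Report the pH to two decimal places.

Since Ka1 ≫ Ka2, the first ionization dominates [H+].
Ka1 = x²/(0.08 − x) = 2.5 × 10^-3
Solving the quadratic: x = (−Ka1 + √(Ka1² + 4·Ka1·C₀))/2 = 1.29 × 10^-2 M
pH = −log(1.29 × 10^-2) = 1.89

pH = 1.89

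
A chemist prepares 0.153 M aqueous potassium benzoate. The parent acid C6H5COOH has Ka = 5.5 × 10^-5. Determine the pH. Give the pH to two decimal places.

C6H5COO- is the conjugate base of the weak acid C6H5COOH.
Kb = Kw/Ka = 1.0×10^-14 / 5.5 × 10^-5 = 1.82 × 10^-10
Let x = [OH-] at equilibrium. Kb = x²/(0.153 − x).
Assume x ≪ 0.153: x ≈ √(1.82 × 10^-10 × 0.153) = 5.28 × 10^-6 M
(x/C₀ = 0.0034% < 5%, so the approximation holds.)
pOH = −log(5.28 × 10^-6) = 5.28; pH = 14.00 − 5.28 = 8.72

pH = 8.72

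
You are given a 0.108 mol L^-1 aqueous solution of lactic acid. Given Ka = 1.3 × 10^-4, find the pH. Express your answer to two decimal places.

pH = 2.43

CH3CH(OH)COOH ⇌ CH3CH(OH)COO- + H+
Ka = x²/(0.108 − x) = 1.3 × 10^-4
Since Ka ≪ C₀, x ≈ √(Ka·C₀) = 3.75 × 10^-3 M.
Check: 3.5% ionized — well under 5%, approximation valid.
pH = −log[H+] = −log(3.75 × 10^-3) = 2.43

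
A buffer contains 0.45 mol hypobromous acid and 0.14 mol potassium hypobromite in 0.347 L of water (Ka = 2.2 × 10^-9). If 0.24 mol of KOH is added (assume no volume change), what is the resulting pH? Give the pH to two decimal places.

After neutralization: n(HOBr) = 0.21 mol, n(OBr-) = 0.38 mol.
pKa = −log(2.2 × 10^-9) = 8.658
Henderson–Hasselbalch with mole ratio 0.38/0.21: pH = 8.658 + (+0.258)

pH = 8.92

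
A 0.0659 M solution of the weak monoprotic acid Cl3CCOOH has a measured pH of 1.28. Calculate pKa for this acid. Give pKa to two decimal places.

pKa = 0.69

[H+] = 10^(-1.28) = 5.25 × 10^-2 M
At equilibrium [HA] = 0.0659 − 5.25 × 10^-2 = 1.34 × 10^-2 M
Ka = [H+][A-]/[HA] = (5.25 × 10^-2)² / 1.34 × 10^-2 = 2.06 × 10^-1
pKa = -log(2.06 × 10^-1) = 0.69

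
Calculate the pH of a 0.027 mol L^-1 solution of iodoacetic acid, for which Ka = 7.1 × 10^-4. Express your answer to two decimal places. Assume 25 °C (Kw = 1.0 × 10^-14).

ICH2COOH ⇌ ICH2COO- + H+
Ka = x²/(0.027 − x) = 7.1 × 10^-4
Here C₀/Ka ≈ 38, so the small-x approximation fails. Use the quadratic:
x = (−Ka + √(Ka² + 4·Ka·C₀))/2 = 4.04 × 10^-3 M
pH = −log[H+] = −log(4.04 × 10^-3) = 2.39

pH = 2.39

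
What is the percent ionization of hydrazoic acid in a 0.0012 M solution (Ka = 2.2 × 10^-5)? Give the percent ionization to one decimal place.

HN3 ⇌ N3- + H+; let x = [H+] at equilibrium.
Ka = x²/(C₀ − x); solving the quadratic gives x = 1.52 × 10^-4 M.
% ionization = x/C₀ × 100% = 1.52 × 10^-4/0.0012 × 100% = 12.7%

12.7%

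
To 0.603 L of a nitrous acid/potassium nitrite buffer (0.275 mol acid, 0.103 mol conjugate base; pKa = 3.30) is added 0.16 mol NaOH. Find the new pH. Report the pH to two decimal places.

pH = 3.66

After neutralization: n(HNO2) = 0.115 mol, n(NO2-) = 0.263 mol.
pH = pKa + log([A⁻]/[HA]) = 3.30 + log(0.263/0.115) = 3.30 +0.359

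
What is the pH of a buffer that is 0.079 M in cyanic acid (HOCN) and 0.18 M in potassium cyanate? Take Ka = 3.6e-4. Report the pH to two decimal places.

pKa = −log(3.6 × 10^-4) = 3.444
Henderson–Hasselbalch: pH = pKa + log([OCN-]/[HOCN]) = 3.444 + log(0.18/0.079)
pH = 3.444 + (+0.358) = 3.80

pH = 3.80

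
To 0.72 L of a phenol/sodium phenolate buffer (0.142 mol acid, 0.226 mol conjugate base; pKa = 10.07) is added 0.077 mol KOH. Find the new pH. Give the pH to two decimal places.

pH = 10.74

After neutralization: n(C6H5OH) = 0.065 mol, n(C6H5O-) = 0.303 mol.
Henderson–Hasselbalch with mole ratio 0.303/0.065: pH = 10.07 + (+0.669)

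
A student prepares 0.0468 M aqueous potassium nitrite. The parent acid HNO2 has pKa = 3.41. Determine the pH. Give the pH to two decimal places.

NO2- is the conjugate base of the weak acid HNO2.
Ka = 10^(−3.41) = 3.89 × 10^-4
Kb = Kw/Ka = 1.0×10^-14 / 3.89 × 10^-4 = 2.57 × 10^-11
Kb = [OH-]²/(0.0468 − [OH-]) = 2.57 × 10^-11
Since Kb ≪ C₀, [OH-] ≈ √(Kb·C₀) = 1.10 × 10^-6 M.
Check: 0.0023% ionized — well under 5%, approximation valid.
pOH = −log(1.10 × 10^-6) = 5.96; pH = 14.00 − 5.96 = 8.04

pH = 8.04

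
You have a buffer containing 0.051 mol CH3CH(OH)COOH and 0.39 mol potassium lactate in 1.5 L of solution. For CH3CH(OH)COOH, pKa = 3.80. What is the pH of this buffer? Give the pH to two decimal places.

Using pH = pKa + log([base]/[acid]) with [base]/[acid] = 0.39/0.051:
pH = 3.80 + (+0.883) = 4.68

pH = 4.68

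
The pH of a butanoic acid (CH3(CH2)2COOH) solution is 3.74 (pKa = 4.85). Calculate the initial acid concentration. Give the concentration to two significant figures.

[H+] = 10^(-3.74) = 1.82 × 10^-4 M = x
Ka = 10^(−4.85) = 1.41 × 10^-5
Ka = x²/(C₀ − x) ⇒ C₀ = x + x²/Ka
C₀ = 1.82 × 10^-4 + (1.82 × 10^-4)²/(1.41 × 10^-5) = 2.53 × 10^-3 M

C₀ = 2.5 × 10^-3 M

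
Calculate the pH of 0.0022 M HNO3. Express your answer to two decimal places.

HNO3 is a strong acid and dissociates completely, so [H+] = 0.0022 M.
pH = -log(0.0022) = 2.66

pH = 2.66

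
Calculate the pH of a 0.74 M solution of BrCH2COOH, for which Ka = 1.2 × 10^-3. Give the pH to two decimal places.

pH = 1.53

BrCH2COOH ⇌ BrCH2COO- + H+
Let x = [H+] at equilibrium. Ka = x²/(0.74 − x).
Neglecting x in the denominator: x = √(1.2 × 10^-3 × 0.74) = 2.98 × 10^-2 M
pH = −log(2.98 × 10^-2) = 1.53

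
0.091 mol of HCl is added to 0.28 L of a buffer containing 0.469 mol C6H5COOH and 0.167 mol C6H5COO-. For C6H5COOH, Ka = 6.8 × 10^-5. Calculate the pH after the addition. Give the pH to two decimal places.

Added H+ converts C6H5COO- to C6H5COOH: C6H5COOH → 0.56 mol, C6H5COO- → 0.076 mol.
pKa = −log(6.8 × 10^-5) = 4.167
pH = pKa + log([A⁻]/[HA]) = 4.167 + log(0.076/0.56) = 4.167 -0.867

pH = 3.30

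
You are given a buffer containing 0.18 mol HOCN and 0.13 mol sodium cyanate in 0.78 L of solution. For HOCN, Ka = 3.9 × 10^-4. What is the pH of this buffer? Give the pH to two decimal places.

pKa = −log(3.9 × 10^-4) = 3.409
Using pH = pKa + log([base]/[acid]) with [base]/[acid] = 0.13/0.18:
pH = 3.409 + (-0.141) = 3.27

pH = 3.27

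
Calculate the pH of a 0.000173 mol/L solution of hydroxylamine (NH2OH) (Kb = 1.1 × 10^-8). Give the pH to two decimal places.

NH2OH + H2O ⇌ NH3OH+ + OH-
Let x = [OH-] at equilibrium. Kb = x²/(0.000173 − x).
Assume x ≪ 0.000173: x ≈ √(1.1 × 10^-8 × 0.000173) = 1.38 × 10^-6 M
pOH = 5.86, so pH = 14.00 − pOH = 8.14

pH = 8.14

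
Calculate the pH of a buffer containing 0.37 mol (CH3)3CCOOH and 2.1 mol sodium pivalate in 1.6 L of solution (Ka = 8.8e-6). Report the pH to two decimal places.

pKa = −log(8.8 × 10^-6) = 5.056
Henderson–Hasselbalch: pH = pKa + log([(CH3)3CCOO-]/[(CH3)3CCOOH]) = 5.056 + log(2.1/0.37)
pH = 5.056 + (+0.754) = 5.81

pH = 5.81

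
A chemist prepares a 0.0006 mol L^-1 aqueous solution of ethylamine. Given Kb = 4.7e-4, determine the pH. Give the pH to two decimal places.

C2H5NH2 + H2O ⇌ C2H5NH3+ + OH-
Kb = [OH-]²/(0.0006 − [OH-]) = 4.7 × 10^-4
Here C₀/Kb ≈ 1.28, so the small-[OH-] approximation fails. Use the quadratic:
[OH-] = [−0.00047 + √(0.00047² + 1.13e-06)]/2 = 3.46 × 10^-4 M
pOH = −log(3.46 × 10^-4) = 3.46; pH = 14.00 − 3.46 = 10.54

pH = 10.54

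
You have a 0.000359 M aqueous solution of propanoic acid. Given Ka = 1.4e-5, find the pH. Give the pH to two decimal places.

CH3CH2COOH ⇌ CH3CH2COO- + H+
Ka = x²/(0.000359 − x) = 1.4 × 10^-5
x is not negligible relative to C₀; solve x² + 1.4e-05·x − 5.03e-09 = 0.
x = (−Ka + √(Ka² + 4·Ka·C₀))/2 = 6.42 × 10^-5 M
pH = −log(6.42 × 10^-5) = 4.19

pH = 4.19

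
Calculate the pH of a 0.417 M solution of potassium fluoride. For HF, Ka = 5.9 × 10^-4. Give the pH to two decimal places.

pH = 8.42

F- is the conjugate base of the weak acid HF.
Kb = Kw/Ka = 1.0×10^-14 / 5.9 × 10^-4 = 1.69 × 10^-11
Kb = [OH-]²/(0.417 − [OH-]) = 1.69 × 10^-11
Neglecting [OH-] in the denominator: [OH-] = √(1.69 × 10^-11 × 0.417) = 2.65 × 10^-6 M
pOH = 5.58, so pH = 14.00 − pOH = 8.42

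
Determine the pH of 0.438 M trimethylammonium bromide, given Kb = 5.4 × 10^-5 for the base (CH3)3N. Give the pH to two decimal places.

pH = 5.05

(CH3)3NH+ is the conjugate acid of the weak base (CH3)3N.
Ka = Kw/Kb = 1.0×10^-14 / 5.4 × 10^-5 = 1.85 × 10^-10
Let x = [H+] at equilibrium. Ka = x²/(0.438 − x).
Since Ka ≪ C₀, x ≈ √(Ka·C₀) = 9.00 × 10^-6 M.
Check: 0.0021% ionized — well under 5%, approximation valid.
pH = −log[H+] = −log(9.00 × 10^-6) = 5.05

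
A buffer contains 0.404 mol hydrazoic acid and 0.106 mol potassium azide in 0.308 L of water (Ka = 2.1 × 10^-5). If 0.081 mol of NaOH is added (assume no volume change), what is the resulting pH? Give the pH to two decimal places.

After neutralization: n(HN3) = 0.323 mol, n(N3-) = 0.187 mol.
pKa = −log(2.1 × 10^-5) = 4.678
pH = pKa + log(n_N3-/n_HN3) = 4.678 + log(0.187/0.323) = 4.678 + (-0.237)

pH = 4.44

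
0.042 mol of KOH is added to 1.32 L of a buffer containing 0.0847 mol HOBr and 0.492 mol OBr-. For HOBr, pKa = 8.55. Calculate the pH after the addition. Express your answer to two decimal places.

pH = 9.65

After neutralization: n(HOBr) = 0.0427 mol, n(OBr-) = 0.534 mol.
Henderson–Hasselbalch with mole ratio 0.534/0.0427: pH = 8.55 + (+1.097)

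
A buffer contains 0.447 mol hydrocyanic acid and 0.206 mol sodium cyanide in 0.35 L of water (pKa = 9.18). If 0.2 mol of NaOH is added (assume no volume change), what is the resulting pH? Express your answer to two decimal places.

After neutralization: n(HCN) = 0.247 mol, n(CN-) = 0.406 mol.
Henderson–Hasselbalch with mole ratio 0.406/0.247: pH = 9.18 + (+0.216)

pH = 9.40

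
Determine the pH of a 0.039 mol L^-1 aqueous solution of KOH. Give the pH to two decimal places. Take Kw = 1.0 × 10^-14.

pH = 12.59

KOH is a strong base; [OH-] = 0.039 M.
pOH = -log(0.039) = 1.41
pH = 14.00 - 1.41 = 12.59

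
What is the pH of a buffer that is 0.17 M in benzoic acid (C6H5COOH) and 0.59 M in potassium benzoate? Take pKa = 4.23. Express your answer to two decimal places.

pH = pKa + log([A⁻]/[HA]) = 4.23 + log(0.59/0.17)
pH = 4.23 + (+0.540) = 4.77

pH = 4.77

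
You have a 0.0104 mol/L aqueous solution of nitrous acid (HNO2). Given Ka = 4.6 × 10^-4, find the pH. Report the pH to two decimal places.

HNO2 ⇌ NO2- + H+
Ka = [H+]²/(0.0104 − [H+]) = 4.6 × 10^-4
The 5% rule fails; solving [H+]² + Ka·[H+] − Ka·C₀ = 0 exactly:
[H+] = (−Ka + √(Ka² + 4·Ka·C₀))/2 = 1.97 × 10^-3 M
pH = −log[H+] = −log(1.97 × 10^-3) = 2.71

pH = 2.71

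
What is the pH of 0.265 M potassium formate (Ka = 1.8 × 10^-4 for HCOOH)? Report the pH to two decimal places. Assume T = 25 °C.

HCOO- is the conjugate base of the weak acid HCOOH.
Kb = Kw/Ka = 1.0×10^-14 / 1.8 × 10^-4 = 5.56 × 10^-11
Kb = [OH-]²/(0.265 − [OH-]) = 5.56 × 10^-11
Since Kb ≪ C₀, [OH-] ≈ √(Kb·C₀) = 3.84 × 10^-6 M.
pOH = 5.42, so pH = 14.00 − pOH = 8.58

pH = 8.58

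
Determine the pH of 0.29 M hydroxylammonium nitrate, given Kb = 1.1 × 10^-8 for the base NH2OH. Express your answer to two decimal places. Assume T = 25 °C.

NH3OH+ is the conjugate acid of the weak base NH2OH.
Ka = Kw/Kb = 1.0×10^-14 / 1.1 × 10^-8 = 9.09 × 10^-7
From the ICE table, Ka = [H+]²/(0.29 − [H+]) = 9.09 × 10^-7.
Assume [H+] ≪ 0.29: [H+] ≈ √(9.09 × 10^-7 × 0.29) = 5.13 × 10^-4 M
pH = −log[H+] = −log(5.13 × 10^-4) = 3.29

pH = 3.29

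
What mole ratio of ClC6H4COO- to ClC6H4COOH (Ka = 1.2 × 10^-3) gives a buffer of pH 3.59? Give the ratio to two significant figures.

pKa = -log(1.2 × 10^-3) = 2.921
pH = pKa + log(r) ⇒ log(r) = 3.59 − 2.921 = +0.669
r = [ClC6H4COO-]/[ClC6H4COOH] = 10^(+0.669) = 4.67

ratio = 4.7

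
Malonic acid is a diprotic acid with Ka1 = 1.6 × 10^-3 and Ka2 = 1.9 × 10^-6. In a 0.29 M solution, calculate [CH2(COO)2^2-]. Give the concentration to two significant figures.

First ionization gives [H+] ≈ [CH2(COOH)COO-] = 2.08 × 10^-2 M.
Second step: Ka2 = [H+][CH2(COO)2^2-]/[CH2(COOH)COO-] ≈ [CH2(COO)2^2-] (since [H+] ≈ [CH2(COOH)COO-]).
So [CH2(COO)2^2-] ≈ Ka2.

1.9 × 10^-6 M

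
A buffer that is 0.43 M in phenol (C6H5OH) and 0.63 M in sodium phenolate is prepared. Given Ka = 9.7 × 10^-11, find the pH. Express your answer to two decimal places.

pH = 10.18

pKa = −log(9.7 × 10^-11) = 10.013
Using pH = pKa + log([base]/[acid]) with [base]/[acid] = 0.63/0.43:
pH = 10.013 + (+0.166) = 10.18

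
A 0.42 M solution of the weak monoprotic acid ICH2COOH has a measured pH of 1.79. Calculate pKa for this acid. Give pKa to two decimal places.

pKa = 3.19

[H+] = 10^(-1.79) = 1.62 × 10^-2 M
At equilibrium [HA] = 0.42 − 1.62 × 10^-2 = 4.04 × 10^-1 M
Ka = [H+][A-]/[HA] = (1.62 × 10^-2)² / 4.04 × 10^-1 = 6.50 × 10^-4
pKa = -log(6.50 × 10^-4) = 3.19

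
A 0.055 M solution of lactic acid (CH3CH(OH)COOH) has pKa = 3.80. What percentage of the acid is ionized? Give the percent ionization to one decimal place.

CH3CH(OH)COOH ⇌ CH3CH(OH)COO- + H+; let x = [H+] at equilibrium.
Ka = 10^(−3.80) = 1.58 × 10^-4
Solve x² + 0.000158x − 8.69e-06 = 0 → x = 2.87 × 10^-3 M
% ionization = x/C₀ × 100% = 2.87 × 10^-3/0.055 × 100% = 5.2%

5.2%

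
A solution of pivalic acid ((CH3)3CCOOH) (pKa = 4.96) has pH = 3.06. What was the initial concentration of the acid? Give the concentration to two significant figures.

[H+] = 10^(-3.06) = 8.71 × 10^-4 M = x
Ka = 10^(−4.96) = 1.10 × 10^-5
Ka = x²/(C₀ − x) ⇒ C₀ = x + x²/Ka
C₀ = 8.71 × 10^-4 + (8.71 × 10^-4)²/(1.10 × 10^-5) = 6.98 × 10^-2 M

C₀ = 7.0 × 10^-2 M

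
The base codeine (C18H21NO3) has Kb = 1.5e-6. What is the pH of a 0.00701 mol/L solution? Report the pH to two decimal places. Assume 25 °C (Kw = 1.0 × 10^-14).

C18H21NO3 + H2O ⇌ C18H22NO3+ + OH-
From the ICE table, Kb = [OH-]²/(0.00701 − [OH-]) = 1.5 × 10^-6.
Neglecting [OH-] in the denominator: [OH-] = √(1.5 × 10^-6 × 0.00701) = 1.03 × 10^-4 M
pOH = −log(1.03 × 10^-4) = 3.99; pH = 14.00 − 3.99 = 10.01

pH = 10.01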